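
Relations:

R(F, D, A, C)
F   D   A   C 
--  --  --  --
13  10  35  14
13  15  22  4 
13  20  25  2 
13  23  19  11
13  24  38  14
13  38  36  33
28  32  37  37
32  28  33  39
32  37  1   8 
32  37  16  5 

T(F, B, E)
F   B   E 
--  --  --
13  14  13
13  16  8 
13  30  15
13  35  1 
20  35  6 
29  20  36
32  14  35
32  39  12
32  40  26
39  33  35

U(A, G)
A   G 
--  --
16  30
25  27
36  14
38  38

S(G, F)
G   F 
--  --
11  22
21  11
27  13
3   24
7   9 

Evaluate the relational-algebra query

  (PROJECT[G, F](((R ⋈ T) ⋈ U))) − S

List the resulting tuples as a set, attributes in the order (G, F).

Joining R and T on F yields {(13, 10, 35, 14, 14, 13), (13, 10, 35, 14, 16, 8), (13, 10, 35, 14, 30, 15), (13, 10, 35, 14, 35, 1), (13, 15, 22, 4, 14, 13), (13, 15, 22, 4, 16, 8), (13, 15, 22, 4, 30, 15), (13, 15, 22, 4, 35, 1), (13, 20, 25, 2, 14, 13), (13, 20, 25, 2, 16, 8), (13, 20, 25, 2, 30, 15), (13, 20, 25, 2, 35, 1), (13, 23, 19, 11, 14, 13), (13, 23, 19, 11, 16, 8), (13, 23, 19, 11, 30, 15), (13, 23, 19, 11, 35, 1), (13, 24, 38, 14, 14, 13), (13, 24, 38, 14, 16, 8), (13, 24, 38, 14, 30, 15), (13, 24, 38, 14, 35, 1), (13, 38, 36, 33, 14, 13), (13, 38, 36, 33, 16, 8), (13, 38, 36, 33, 30, 15), (13, 38, 36, 33, 35, 1), (32, 28, 33, 39, 14, 35), (32, 28, 33, 39, 39, 12), (32, 28, 33, 39, 40, 26), (32, 37, 1, 8, 14, 35), (32, 37, 1, 8, 39, 12), (32, 37, 1, 8, 40, 26), (32, 37, 16, 5, 14, 35), (32, 37, 16, 5, 39, 12), (32, 37, 16, 5, 40, 26)}.
Joining (R ⋈ T) and U on A yields {(13, 20, 25, 2, 14, 13, 27), (13, 20, 25, 2, 16, 8, 27), (13, 20, 25, 2, 30, 15, 27), (13, 20, 25, 2, 35, 1, 27), (13, 24, 38, 14, 14, 13, 38), (13, 24, 38, 14, 16, 8, 38), (13, 24, 38, 14, 30, 15, 38), (13, 24, 38, 14, 35, 1, 38), (13, 38, 36, 33, 14, 13, 14), (13, 38, 36, 33, 16, 8, 14), (13, 38, 36, 33, 30, 15, 14), (13, 38, 36, 33, 35, 1, 14), (32, 37, 16, 5, 14, 35, 30), (32, 37, 16, 5, 39, 12, 30), (32, 37, 16, 5, 40, 26, 30)}.
Projecting to G, F (11 duplicate(s) eliminated): {(14, 13), (27, 13), (30, 32), (38, 13)}
Difference: {(14, 13), (27, 13), (30, 32), (38, 13)} with {(11, 22), (21, 11), (27, 13), (3, 24), (7, 9)} → {(14, 13), (30, 32), (38, 13)}

{(14, 13), (30, 32), (38, 13)}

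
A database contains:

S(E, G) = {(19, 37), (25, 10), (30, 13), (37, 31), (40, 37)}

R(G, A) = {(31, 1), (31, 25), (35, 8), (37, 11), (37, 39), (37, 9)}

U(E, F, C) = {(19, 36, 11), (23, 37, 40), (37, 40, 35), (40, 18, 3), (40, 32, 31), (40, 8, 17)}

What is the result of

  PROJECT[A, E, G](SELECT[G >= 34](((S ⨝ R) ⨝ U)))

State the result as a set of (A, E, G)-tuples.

{(11, 19, 37), (11, 40, 37), (39, 19, 37), (39, 40, 37), (9, 19, 37), (9, 40, 37)}

S ⋈ R (natural join on G): {(19, 37, 11), (19, 37, 39), (19, 37, 9), (37, 31, 1), (37, 31, 25), (40, 37, 11), (40, 37, 39), (40, 37, 9)}
(S ⨝ R) ⋈ U (natural join on E): {(19, 37, 11, 36, 11), (19, 37, 39, 36, 11), (19, 37, 9, 36, 11), (37, 31, 1, 40, 35), (37, 31, 25, 40, 35), (40, 37, 11, 18, 3), (40, 37, 11, 32, 31), (40, 37, 11, 8, 17), (40, 37, 39, 18, 3), (40, 37, 39, 32, 31), (40, 37, 39, 8, 17), (40, 37, 9, 18, 3), (40, 37, 9, 32, 31), (40, 37, 9, 8, 17)}
Selection G >= 34: {(19, 37, 11, 36, 11), (19, 37, 39, 36, 11), (19, 37, 9, 36, 11), (40, 37, 11, 18, 3), (40, 37, 11, 32, 31), (40, 37, 11, 8, 17), (40, 37, 39, 18, 3), (40, 37, 39, 32, 31), (40, 37, 39, 8, 17), (40, 37, 9, 18, 3), (40, 37, 9, 32, 31), (40, 37, 9, 8, 17)}
Projecting to A, E, G (6 duplicate(s) eliminated): {(11, 19, 37), (11, 40, 37), (39, 19, 37), (39, 40, 37), (9, 19, 37), (9, 40, 37)}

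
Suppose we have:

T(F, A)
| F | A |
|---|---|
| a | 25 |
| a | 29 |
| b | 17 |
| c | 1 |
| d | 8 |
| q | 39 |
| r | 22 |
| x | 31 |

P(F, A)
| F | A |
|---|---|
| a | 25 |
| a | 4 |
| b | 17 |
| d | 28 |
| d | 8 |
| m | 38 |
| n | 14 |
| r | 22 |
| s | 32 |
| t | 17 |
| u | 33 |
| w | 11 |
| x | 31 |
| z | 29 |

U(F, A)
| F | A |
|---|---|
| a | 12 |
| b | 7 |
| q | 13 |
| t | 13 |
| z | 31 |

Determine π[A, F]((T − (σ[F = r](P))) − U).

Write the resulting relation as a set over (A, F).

σ[F = r]: keep tuples satisfying F = r → {(r, 22)}
Set difference of the two operands is {(a, 25), (a, 29), (b, 17), (c, 1), (d, 8), (q, 39), (x, 31)}.
Set difference of the two operands is {(a, 25), (a, 29), (b, 17), (c, 1), (d, 8), (q, 39), (x, 31)}.
Projecting to A, F: {(1, c), (17, b), (25, a), (29, a), (31, x), (39, q), (8, d)}

{(1, c), (17, b), (25, a), (29, a), (31, x), (39, q), (8, d)}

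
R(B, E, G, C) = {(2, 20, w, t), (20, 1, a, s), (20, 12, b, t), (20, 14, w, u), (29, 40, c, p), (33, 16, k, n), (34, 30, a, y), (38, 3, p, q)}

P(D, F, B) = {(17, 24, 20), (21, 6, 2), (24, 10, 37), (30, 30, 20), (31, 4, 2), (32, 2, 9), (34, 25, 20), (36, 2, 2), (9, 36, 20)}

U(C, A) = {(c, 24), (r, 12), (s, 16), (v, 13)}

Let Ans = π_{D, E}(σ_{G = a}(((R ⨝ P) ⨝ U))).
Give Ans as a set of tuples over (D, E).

R ⋈ P (natural join on B): {(2, 20, w, t, 21, 6), (2, 20, w, t, 31, 4), (2, 20, w, t, 36, 2), (20, 1, a, s, 17, 24), (20, 1, a, s, 30, 30), (20, 1, a, s, 34, 25), (20, 1, a, s, 9, 36), (20, 12, b, t, 17, 24), (20, 12, b, t, 30, 30), (20, 12, b, t, 34, 25), (20, 12, b, t, 9, 36), (20, 14, w, u, 17, 24), (20, 14, w, u, 30, 30), (20, 14, w, u, 34, 25), (20, 14, w, u, 9, 36)}
(R ⨝ P) ⋈ U (natural join on C): {(20, 1, a, s, 17, 24, 16), (20, 1, a, s, 30, 30, 16), (20, 1, a, s, 34, 25, 16), (20, 1, a, s, 9, 36, 16)}
Selection G = a: {(20, 1, a, s, 17, 24, 16), (20, 1, a, s, 30, 30, 16), (20, 1, a, s, 34, 25, 16), (20, 1, a, s, 9, 36, 16)}
π_{D, E} gives {(17, 1), (30, 1), (34, 1), (9, 1)}.

{(17, 1), (30, 1), (34, 1), (9, 1)}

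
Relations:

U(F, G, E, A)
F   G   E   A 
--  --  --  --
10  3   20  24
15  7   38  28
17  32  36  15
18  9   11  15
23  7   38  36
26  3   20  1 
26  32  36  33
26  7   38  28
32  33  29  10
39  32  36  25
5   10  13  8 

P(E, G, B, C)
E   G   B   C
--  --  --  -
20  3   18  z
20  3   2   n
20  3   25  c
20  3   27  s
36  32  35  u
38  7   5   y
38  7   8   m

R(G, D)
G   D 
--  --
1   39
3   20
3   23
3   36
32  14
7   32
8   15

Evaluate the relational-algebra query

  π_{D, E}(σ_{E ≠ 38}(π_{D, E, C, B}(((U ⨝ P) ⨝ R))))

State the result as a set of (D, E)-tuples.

Natural join on G, E: {(10, 3, 20, 24, 18, z), (10, 3, 20, 24, 2, n), (10, 3, 20, 24, 25, c), (10, 3, 20, 24, 27, s), (15, 7, 38, 28, 5, y), (15, 7, 38, 28, 8, m), (17, 32, 36, 15, 35, u), (23, 7, 38, 36, 5, y), (23, 7, 38, 36, 8, m), (26, 3, 20, 1, 18, z), (26, 3, 20, 1, 2, n), (26, 3, 20, 1, 25, c), (26, 3, 20, 1, 27, s), (26, 32, 36, 33, 35, u), (26, 7, 38, 28, 5, y), (26, 7, 38, 28, 8, m), (39, 32, 36, 25, 35, u)}
Natural join on G: {(10, 3, 20, 24, 18, z, 20), (10, 3, 20, 24, 18, z, 23), (10, 3, 20, 24, 18, z, 36), (10, 3, 20, 24, 2, n, 20), (10, 3, 20, 24, 2, n, 23), (10, 3, 20, 24, 2, n, 36), (10, 3, 20, 24, 25, c, 20), (10, 3, 20, 24, 25, c, 23), (10, 3, 20, 24, 25, c, 36), (10, 3, 20, 24, 27, s, 20), (10, 3, 20, 24, 27, s, 23), (10, 3, 20, 24, 27, s, 36), (15, 7, 38, 28, 5, y, 32), (15, 7, 38, 28, 8, m, 32), (17, 32, 36, 15, 35, u, 14), (23, 7, 38, 36, 5, y, 32), (23, 7, 38, 36, 8, m, 32), (26, 3, 20, 1, 18, z, 20), (26, 3, 20, 1, 18, z, 23), (26, 3, 20, 1, 18, z, 36), (26, 3, 20, 1, 2, n, 20), (26, 3, 20, 1, 2, n, 23), (26, 3, 20, 1, 2, n, 36), (26, 3, 20, 1, 25, c, 20), (26, 3, 20, 1, 25, c, 23), (26, 3, 20, 1, 25, c, 36), (26, 3, 20, 1, 27, s, 20), (26, 3, 20, 1, 27, s, 23), (26, 3, 20, 1, 27, s, 36), (26, 32, 36, 33, 35, u, 14), (26, 7, 38, 28, 5, y, 32), (26, 7, 38, 28, 8, m, 32), (39, 32, 36, 25, 35, u, 14)}
Projecting to D, E, C, B (18 duplicate(s) eliminated): {(14, 36, u, 35), (20, 20, c, 25), (20, 20, n, 2), (20, 20, s, 27), (20, 20, z, 18), (23, 20, c, 25), (23, 20, n, 2), (23, 20, s, 27), (23, 20, z, 18), (32, 38, m, 8), (32, 38, y, 5), (36, 20, c, 25), (36, 20, n, 2), (36, 20, s, 27), (36, 20, z, 18)}
Filtering on E ≠ 38 leaves {(14, 36, u, 35), (20, 20, c, 25), (20, 20, n, 2), (20, 20, s, 27), (20, 20, z, 18), (23, 20, c, 25), (23, 20, n, 2), (23, 20, s, 27), (23, 20, z, 18), (36, 20, c, 25), (36, 20, n, 2), (36, 20, s, 27), (36, 20, z, 18)}.
Projecting to D, E (9 duplicate(s) eliminated): {(14, 36), (20, 20), (23, 20), (36, 20)}

{(14, 36), (20, 20), (23, 20), (36, 20)}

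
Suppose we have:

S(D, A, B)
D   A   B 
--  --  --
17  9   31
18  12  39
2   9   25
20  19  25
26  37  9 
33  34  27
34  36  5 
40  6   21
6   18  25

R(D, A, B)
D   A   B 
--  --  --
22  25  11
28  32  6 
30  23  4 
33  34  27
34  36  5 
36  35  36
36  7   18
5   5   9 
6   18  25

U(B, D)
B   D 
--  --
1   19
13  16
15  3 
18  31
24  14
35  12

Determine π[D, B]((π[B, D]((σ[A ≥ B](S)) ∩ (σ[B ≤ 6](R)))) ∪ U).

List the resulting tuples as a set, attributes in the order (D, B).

{(12, 35), (14, 24), (16, 13), (19, 1), (3, 15), (31, 18), (34, 5)}

Filtering on A ≥ B leaves {(26, 37, 9), (33, 34, 27), (34, 36, 5)}.
Filtering on B ≤ 6 leaves {(28, 32, 6), (30, 23, 4), (34, 36, 5)}.
Set intersection of the two operands is {(34, 36, 5)}.
π[B, D]: project onto (B, D) → {(5, 34)}
Set union of the two operands is {(1, 19), (13, 16), (15, 3), (18, 31), (24, 14), (35, 12), (5, 34)}.
π[D, B]: project onto (D, B) → {(12, 35), (14, 24), (16, 13), (19, 1), (3, 15), (31, 18), (34, 5)}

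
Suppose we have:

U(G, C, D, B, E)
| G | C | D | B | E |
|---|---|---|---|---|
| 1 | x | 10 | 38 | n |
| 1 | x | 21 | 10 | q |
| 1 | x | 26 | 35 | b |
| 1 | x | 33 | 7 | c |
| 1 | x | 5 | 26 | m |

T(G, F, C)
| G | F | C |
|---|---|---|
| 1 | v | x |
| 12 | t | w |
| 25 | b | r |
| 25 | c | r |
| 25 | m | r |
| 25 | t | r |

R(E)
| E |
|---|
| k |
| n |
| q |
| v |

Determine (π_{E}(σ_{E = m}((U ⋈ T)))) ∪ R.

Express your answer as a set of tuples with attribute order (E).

{k, m, n, q, v}

Joining U and T on G, C yields {(1, x, 10, 38, n, v), (1, x, 21, 10, q, v), (1, x, 26, 35, b, v), (1, x, 33, 7, c, v), (1, x, 5, 26, m, v)}.
Selection E = m: {(1, x, 5, 26, m, v)}
Keep only column(s) E: {m}
Union: {m} with {k, n, q, v} → {k, m, n, q, v}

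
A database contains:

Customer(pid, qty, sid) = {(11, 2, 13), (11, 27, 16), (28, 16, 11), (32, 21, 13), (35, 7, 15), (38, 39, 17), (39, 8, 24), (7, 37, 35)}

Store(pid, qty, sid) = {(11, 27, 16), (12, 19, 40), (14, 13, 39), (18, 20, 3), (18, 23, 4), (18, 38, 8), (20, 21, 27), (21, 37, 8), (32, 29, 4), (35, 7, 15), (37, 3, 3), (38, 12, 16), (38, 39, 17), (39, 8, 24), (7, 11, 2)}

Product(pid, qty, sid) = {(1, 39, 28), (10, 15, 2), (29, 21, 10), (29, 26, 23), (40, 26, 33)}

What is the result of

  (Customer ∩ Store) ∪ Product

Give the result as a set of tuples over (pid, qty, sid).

Set intersection of the two operands is {(11, 27, 16), (35, 7, 15), (38, 39, 17), (39, 8, 24)}.
Set union of the two operands is {(1, 39, 28), (10, 15, 2), (11, 27, 16), (29, 21, 10), (29, 26, 23), (35, 7, 15), (38, 39, 17), (39, 8, 24), (40, 26, 33)}.

{(1, 39, 28), (10, 15, 2), (11, 27, 16), (29, 21, 10), (29, 26, 23), (35, 7, 15), (38, 39, 17), (39, 8, 24), (40, 26, 33)}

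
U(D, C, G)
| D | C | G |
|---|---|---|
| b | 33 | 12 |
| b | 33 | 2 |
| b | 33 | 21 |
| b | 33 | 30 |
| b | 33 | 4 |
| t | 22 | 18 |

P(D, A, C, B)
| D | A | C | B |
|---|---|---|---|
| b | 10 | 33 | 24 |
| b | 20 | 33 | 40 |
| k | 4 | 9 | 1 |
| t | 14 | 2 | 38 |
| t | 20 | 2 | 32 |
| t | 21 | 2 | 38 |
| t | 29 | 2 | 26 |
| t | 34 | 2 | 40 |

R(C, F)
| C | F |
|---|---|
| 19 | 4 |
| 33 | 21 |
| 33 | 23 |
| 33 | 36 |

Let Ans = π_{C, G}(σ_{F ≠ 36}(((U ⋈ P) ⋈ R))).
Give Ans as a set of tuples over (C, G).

{(33, 12), (33, 2), (33, 21), (33, 30), (33, 4)}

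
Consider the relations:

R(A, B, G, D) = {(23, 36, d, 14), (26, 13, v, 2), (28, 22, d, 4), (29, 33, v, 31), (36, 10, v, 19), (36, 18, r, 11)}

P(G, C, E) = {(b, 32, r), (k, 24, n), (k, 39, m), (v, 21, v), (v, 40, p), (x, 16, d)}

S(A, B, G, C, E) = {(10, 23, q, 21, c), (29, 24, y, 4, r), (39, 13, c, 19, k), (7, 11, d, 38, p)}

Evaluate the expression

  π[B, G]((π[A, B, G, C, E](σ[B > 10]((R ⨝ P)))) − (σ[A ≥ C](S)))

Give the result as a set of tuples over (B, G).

Joining R and P on G yields {(26, 13, v, 2, 21, v), (26, 13, v, 2, 40, p), (29, 33, v, 31, 21, v), (29, 33, v, 31, 40, p), (36, 10, v, 19, 21, v), (36, 10, v, 19, 40, p)}.
Selection B > 10: {(26, 13, v, 2, 21, v), (26, 13, v, 2, 40, p), (29, 33, v, 31, 21, v), (29, 33, v, 31, 40, p)}
Keep only column(s) A, B, G, C, E: {(26, 13, v, 21, v), (26, 13, v, 40, p), (29, 33, v, 21, v), (29, 33, v, 40, p)}
Selection A ≥ C: {(29, 24, y, 4, r), (39, 13, c, 19, k)}
Difference: {(26, 13, v, 21, v), (26, 13, v, 40, p), (29, 33, v, 21, v), (29, 33, v, 40, p)} with {(29, 24, y, 4, r), (39, 13, c, 19, k)} → {(26, 13, v, 21, v), (26, 13, v, 40, p), (29, 33, v, 21, v), (29, 33, v, 40, p)}
Keep only column(s) B, G (2 duplicate(s) eliminated): {(13, v), (33, v)}

{(13, v), (33, v)}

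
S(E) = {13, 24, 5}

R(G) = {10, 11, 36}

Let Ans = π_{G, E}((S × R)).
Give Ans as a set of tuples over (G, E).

S × R: Cartesian product, 3·3 = 9 tuples over (E, G).
Keep only column(s) G, E: {(10, 13), (10, 24), (10, 5), (11, 13), (11, 24), (11, 5), (36, 13), (36, 24), (36, 5)}

{(10, 13), (10, 24), (10, 5), (11, 13), (11, 24), (11, 5), (36, 13), (36, 24), (36, 5)}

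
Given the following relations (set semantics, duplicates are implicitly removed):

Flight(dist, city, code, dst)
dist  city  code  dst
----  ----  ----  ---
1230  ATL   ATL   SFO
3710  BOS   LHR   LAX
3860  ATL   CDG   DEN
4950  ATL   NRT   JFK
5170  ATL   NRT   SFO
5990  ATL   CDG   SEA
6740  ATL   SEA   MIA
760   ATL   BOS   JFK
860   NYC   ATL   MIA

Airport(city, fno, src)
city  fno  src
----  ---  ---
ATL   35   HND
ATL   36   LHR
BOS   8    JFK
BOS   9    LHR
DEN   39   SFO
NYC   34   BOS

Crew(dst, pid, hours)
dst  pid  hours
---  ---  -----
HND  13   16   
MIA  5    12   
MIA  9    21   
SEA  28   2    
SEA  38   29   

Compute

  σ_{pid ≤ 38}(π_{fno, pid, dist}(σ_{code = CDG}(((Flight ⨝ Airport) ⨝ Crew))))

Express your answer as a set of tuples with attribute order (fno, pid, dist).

Natural join on city: {(1230, ATL, ATL, SFO, 35, HND), (1230, ATL, ATL, SFO, 36, LHR), (3710, BOS, LHR, LAX, 8, JFK), (3710, BOS, LHR, LAX, 9, LHR), (3860, ATL, CDG, DEN, 35, HND), (3860, ATL, CDG, DEN, 36, LHR), (4950, ATL, NRT, JFK, 35, HND), (4950, ATL, NRT, JFK, 36, LHR), (5170, ATL, NRT, SFO, 35, HND), (5170, ATL, NRT, SFO, 36, LHR), (5990, ATL, CDG, SEA, 35, HND), (5990, ATL, CDG, SEA, 36, LHR), (6740, ATL, SEA, MIA, 35, HND), (6740, ATL, SEA, MIA, 36, LHR), (760, ATL, BOS, JFK, 35, HND), (760, ATL, BOS, JFK, 36, LHR), (860, NYC, ATL, MIA, 34, BOS)}
Natural join on dst: {(5990, ATL, CDG, SEA, 35, HND, 28, 2), (5990, ATL, CDG, SEA, 35, HND, 38, 29), (5990, ATL, CDG, SEA, 36, LHR, 28, 2), (5990, ATL, CDG, SEA, 36, LHR, 38, 29), (6740, ATL, SEA, MIA, 35, HND, 5, 12), (6740, ATL, SEA, MIA, 35, HND, 9, 21), (6740, ATL, SEA, MIA, 36, LHR, 5, 12), (6740, ATL, SEA, MIA, 36, LHR, 9, 21), (860, NYC, ATL, MIA, 34, BOS, 5, 12), (860, NYC, ATL, MIA, 34, BOS, 9, 21)}
Apply σ_{code = CDG}; surviving tuples: {(5990, ATL, CDG, SEA, 35, HND, 28, 2), (5990, ATL, CDG, SEA, 35, HND, 38, 29), (5990, ATL, CDG, SEA, 36, LHR, 28, 2), (5990, ATL, CDG, SEA, 36, LHR, 38, 29)}
π[fno, pid, dist]: project onto (fno, pid, dist) → {(35, 28, 5990), (35, 38, 5990), (36, 28, 5990), (36, 38, 5990)}
Apply σ_{pid ≤ 38}; surviving tuples: {(35, 28, 5990), (35, 38, 5990), (36, 28, 5990), (36, 38, 5990)}

{(35, 28, 5990), (35, 38, 5990), (36, 28, 5990), (36, 38, 5990)}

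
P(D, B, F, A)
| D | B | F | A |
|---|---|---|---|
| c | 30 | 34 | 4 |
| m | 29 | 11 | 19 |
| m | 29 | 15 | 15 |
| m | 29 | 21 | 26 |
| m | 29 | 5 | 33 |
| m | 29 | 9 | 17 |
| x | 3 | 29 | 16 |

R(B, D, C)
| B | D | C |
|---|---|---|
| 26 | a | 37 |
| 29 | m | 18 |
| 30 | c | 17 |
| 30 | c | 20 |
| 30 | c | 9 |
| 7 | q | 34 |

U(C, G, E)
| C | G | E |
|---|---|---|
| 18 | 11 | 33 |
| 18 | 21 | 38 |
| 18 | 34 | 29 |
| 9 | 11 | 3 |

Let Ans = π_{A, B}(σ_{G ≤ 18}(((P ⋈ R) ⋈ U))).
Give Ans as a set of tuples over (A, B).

P ⋈ R (natural join on D, B): {(c, 30, 34, 4, 17), (c, 30, 34, 4, 20), (c, 30, 34, 4, 9), (m, 29, 11, 19, 18), (m, 29, 15, 15, 18), (m, 29, 21, 26, 18), (m, 29, 5, 33, 18), (m, 29, 9, 17, 18)}
(P ⋈ R) ⋈ U (natural join on C): {(c, 30, 34, 4, 9, 11, 3), (m, 29, 11, 19, 18, 11, 33), (m, 29, 11, 19, 18, 21, 38), (m, 29, 11, 19, 18, 34, 29), (m, 29, 15, 15, 18, 11, 33), (m, 29, 15, 15, 18, 21, 38), (m, 29, 15, 15, 18, 34, 29), (m, 29, 21, 26, 18, 11, 33), (m, 29, 21, 26, 18, 21, 38), (m, 29, 21, 26, 18, 34, 29), (m, 29, 5, 33, 18, 11, 33), (m, 29, 5, 33, 18, 21, 38), (m, 29, 5, 33, 18, 34, 29), (m, 29, 9, 17, 18, 11, 33), (m, 29, 9, 17, 18, 21, 38), (m, 29, 9, 17, 18, 34, 29)}
Apply σ_{G ≤ 18}; surviving tuples: {(c, 30, 34, 4, 9, 11, 3), (m, 29, 11, 19, 18, 11, 33), (m, 29, 15, 15, 18, 11, 33), (m, 29, 21, 26, 18, 11, 33), (m, 29, 5, 33, 18, 11, 33), (m, 29, 9, 17, 18, 11, 33)}
π_{A, B} gives {(15, 29), (17, 29), (19, 29), (26, 29), (33, 29), (4, 30)}.

{(15, 29), (17, 29), (19, 29), (26, 29), (33, 29), (4, 30)}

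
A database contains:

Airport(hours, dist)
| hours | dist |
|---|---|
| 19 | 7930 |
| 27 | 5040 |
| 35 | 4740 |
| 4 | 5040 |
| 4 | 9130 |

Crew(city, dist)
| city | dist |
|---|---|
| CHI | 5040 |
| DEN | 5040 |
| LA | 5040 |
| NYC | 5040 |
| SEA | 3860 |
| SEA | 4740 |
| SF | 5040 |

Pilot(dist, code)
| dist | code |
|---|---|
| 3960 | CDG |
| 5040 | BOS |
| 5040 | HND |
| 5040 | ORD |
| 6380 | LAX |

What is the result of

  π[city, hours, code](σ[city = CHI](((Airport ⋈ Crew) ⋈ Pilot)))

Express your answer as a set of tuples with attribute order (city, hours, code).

{(CHI, 27, BOS), (CHI, 27, HND), (CHI, 27, ORD), (CHI, 4, BOS), (CHI, 4, HND), (CHI, 4, ORD)}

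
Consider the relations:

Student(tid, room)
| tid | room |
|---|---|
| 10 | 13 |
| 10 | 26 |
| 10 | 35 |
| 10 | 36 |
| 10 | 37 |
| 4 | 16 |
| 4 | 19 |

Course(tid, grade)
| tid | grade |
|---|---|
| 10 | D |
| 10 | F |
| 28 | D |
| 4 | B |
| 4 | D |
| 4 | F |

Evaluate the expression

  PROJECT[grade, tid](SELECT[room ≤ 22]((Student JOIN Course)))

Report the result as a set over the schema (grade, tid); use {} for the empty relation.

{(B, 4), (D, 10), (D, 4), (F, 10), (F, 4)}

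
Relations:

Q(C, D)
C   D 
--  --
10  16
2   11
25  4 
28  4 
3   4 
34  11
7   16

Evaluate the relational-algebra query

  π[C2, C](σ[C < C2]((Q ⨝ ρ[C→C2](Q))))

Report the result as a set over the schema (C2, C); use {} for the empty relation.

{(10, 7), (25, 3), (28, 25), (28, 3), (34, 2)}

ρ[C→C2]: schema becomes (C2, D); tuples unchanged.
Joining Q and ρ[C→C2](Q) on D yields {(10, 16, 10), (10, 16, 7), (2, 11, 2), (2, 11, 34), (25, 4, 25), (25, 4, 28), (25, 4, 3), (28, 4, 25), (28, 4, 28), (28, 4, 3), (3, 4, 25), (3, 4, 28), (3, 4, 3), (34, 11, 2), (34, 11, 34), (7, 16, 10), (7, 16, 7)}.
σ[C < C2]: keep tuples satisfying C < C2 → {(2, 11, 34), (25, 4, 28), (3, 4, 25), (3, 4, 28), (7, 16, 10)}
Projecting to C2, C: {(10, 7), (25, 3), (28, 25), (28, 3), (34, 2)}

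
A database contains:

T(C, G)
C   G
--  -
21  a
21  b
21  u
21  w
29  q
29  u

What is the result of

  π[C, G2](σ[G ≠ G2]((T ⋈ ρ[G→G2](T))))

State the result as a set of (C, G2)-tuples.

{(21, a), (21, b), (21, u), (21, w), (29, q), (29, u)}

ρ[G→G2]: schema becomes (C, G2); tuples unchanged.
Joining T and ρ[G→G2](T) on C yields {(21, a, a), (21, a, b), (21, a, u), (21, a, w), (21, b, a), (21, b, b), (21, b, u), (21, b, w), (21, u, a), (21, u, b), (21, u, u), (21, u, w), (21, w, a), (21, w, b), (21, w, u), (21, w, w), (29, q, q), (29, q, u), (29, u, q), (29, u, u)}.
Filtering on G ≠ G2 leaves {(21, a, b), (21, a, u), (21, a, w), (21, b, a), (21, b, u), (21, b, w), (21, u, a), (21, u, b), (21, u, w), (21, w, a), (21, w, b), (21, w, u), (29, q, u), (29, u, q)}.
Keep only column(s) C, G2 (8 duplicate(s) eliminated): {(21, a), (21, b), (21, u), (21, w), (29, q), (29, u)}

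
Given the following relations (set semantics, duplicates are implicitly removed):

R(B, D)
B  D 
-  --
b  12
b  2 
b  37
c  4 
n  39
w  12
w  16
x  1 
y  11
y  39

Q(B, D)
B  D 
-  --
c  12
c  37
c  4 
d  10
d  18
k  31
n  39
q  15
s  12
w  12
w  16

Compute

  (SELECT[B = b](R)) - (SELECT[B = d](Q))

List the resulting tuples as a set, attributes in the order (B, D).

{(b, 12), (b, 2), (b, 37)}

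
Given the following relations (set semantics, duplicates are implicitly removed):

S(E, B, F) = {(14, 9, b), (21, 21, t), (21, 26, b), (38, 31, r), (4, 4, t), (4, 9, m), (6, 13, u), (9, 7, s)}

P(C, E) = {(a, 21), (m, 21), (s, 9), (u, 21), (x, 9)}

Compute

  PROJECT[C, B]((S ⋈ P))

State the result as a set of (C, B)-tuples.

S ⋈ P (natural join on E): {(21, 21, t, a), (21, 21, t, m), (21, 21, t, u), (21, 26, b, a), (21, 26, b, m), (21, 26, b, u), (9, 7, s, s), (9, 7, s, x)}
π[C, B]: project onto (C, B) → {(a, 21), (a, 26), (m, 21), (m, 26), (s, 7), (u, 21), (u, 26), (x, 7)}

{(a, 21), (a, 26), (m, 21), (m, 26), (s, 7), (u, 21), (u, 26), (x, 7)}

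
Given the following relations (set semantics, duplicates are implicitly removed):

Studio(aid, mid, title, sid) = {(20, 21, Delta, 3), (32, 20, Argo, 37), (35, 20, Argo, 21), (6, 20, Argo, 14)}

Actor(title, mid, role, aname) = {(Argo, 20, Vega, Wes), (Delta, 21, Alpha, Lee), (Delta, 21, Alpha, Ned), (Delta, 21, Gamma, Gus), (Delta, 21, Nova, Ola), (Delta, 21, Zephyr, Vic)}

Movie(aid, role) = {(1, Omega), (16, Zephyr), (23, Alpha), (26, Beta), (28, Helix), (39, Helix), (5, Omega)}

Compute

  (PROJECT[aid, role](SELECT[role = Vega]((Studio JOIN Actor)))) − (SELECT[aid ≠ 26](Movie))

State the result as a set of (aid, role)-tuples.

{(32, Vega), (35, Vega), (6, Vega)}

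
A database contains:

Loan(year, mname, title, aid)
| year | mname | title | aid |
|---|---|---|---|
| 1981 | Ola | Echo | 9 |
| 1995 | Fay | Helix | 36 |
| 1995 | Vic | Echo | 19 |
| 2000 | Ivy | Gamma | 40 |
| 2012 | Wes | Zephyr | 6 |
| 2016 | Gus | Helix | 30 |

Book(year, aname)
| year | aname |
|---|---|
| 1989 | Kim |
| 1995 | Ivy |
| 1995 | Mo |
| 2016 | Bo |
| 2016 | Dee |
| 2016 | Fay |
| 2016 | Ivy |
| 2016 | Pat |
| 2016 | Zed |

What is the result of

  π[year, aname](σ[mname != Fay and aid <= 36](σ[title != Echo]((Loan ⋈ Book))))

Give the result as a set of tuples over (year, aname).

{(2016, Bo), (2016, Dee), (2016, Fay), (2016, Ivy), (2016, Pat), (2016, Zed)}

Joining Loan and Book on year yields {(1995, Fay, Helix, 36, Ivy), (1995, Fay, Helix, 36, Mo), (1995, Vic, Echo, 19, Ivy), (1995, Vic, Echo, 19, Mo), (2016, Gus, Helix, 30, Bo), (2016, Gus, Helix, 30, Dee), (2016, Gus, Helix, 30, Fay), (2016, Gus, Helix, 30, Ivy), (2016, Gus, Helix, 30, Pat), (2016, Gus, Helix, 30, Zed)}.
Filtering on title != Echo leaves {(1995, Fay, Helix, 36, Ivy), (1995, Fay, Helix, 36, Mo), (2016, Gus, Helix, 30, Bo), (2016, Gus, Helix, 30, Dee), (2016, Gus, Helix, 30, Fay), (2016, Gus, Helix, 30, Ivy), (2016, Gus, Helix, 30, Pat), (2016, Gus, Helix, 30, Zed)}.
Filtering on mname != Fay and aid <= 36 leaves {(2016, Gus, Helix, 30, Bo), (2016, Gus, Helix, 30, Dee), (2016, Gus, Helix, 30, Fay), (2016, Gus, Helix, 30, Ivy), (2016, Gus, Helix, 30, Pat), (2016, Gus, Helix, 30, Zed)}.
π_{year, aname} gives {(2016, Bo), (2016, Dee), (2016, Fay), (2016, Ivy), (2016, Pat), (2016, Zed)}.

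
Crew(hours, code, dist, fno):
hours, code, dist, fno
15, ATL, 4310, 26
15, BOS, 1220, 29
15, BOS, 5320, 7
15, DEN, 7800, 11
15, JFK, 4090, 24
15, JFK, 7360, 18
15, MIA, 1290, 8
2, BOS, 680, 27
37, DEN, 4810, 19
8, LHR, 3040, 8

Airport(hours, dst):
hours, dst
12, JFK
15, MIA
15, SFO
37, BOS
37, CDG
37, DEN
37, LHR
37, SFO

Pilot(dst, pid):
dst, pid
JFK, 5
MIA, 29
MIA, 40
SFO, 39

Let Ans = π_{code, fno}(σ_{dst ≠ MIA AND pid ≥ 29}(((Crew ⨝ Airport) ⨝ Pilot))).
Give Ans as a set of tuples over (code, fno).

Crew ⋈ Airport (natural join on hours): {(15, ATL, 4310, 26, MIA), (15, ATL, 4310, 26, SFO), (15, BOS, 1220, 29, MIA), (15, BOS, 1220, 29, SFO), (15, BOS, 5320, 7, MIA), (15, BOS, 5320, 7, SFO), (15, DEN, 7800, 11, MIA), (15, DEN, 7800, 11, SFO), (15, JFK, 4090, 24, MIA), (15, JFK, 4090, 24, SFO), (15, JFK, 7360, 18, MIA), (15, JFK, 7360, 18, SFO), (15, MIA, 1290, 8, MIA), (15, MIA, 1290, 8, SFO), (37, DEN, 4810, 19, BOS), (37, DEN, 4810, 19, CDG), (37, DEN, 4810, 19, DEN), (37, DEN, 4810, 19, LHR), (37, DEN, 4810, 19, SFO)}
(Crew ⨝ Airport) ⋈ Pilot (natural join on dst): {(15, ATL, 4310, 26, MIA, 29), (15, ATL, 4310, 26, MIA, 40), (15, ATL, 4310, 26, SFO, 39), (15, BOS, 1220, 29, MIA, 29), (15, BOS, 1220, 29, MIA, 40), (15, BOS, 1220, 29, SFO, 39), (15, BOS, 5320, 7, MIA, 29), (15, BOS, 5320, 7, MIA, 40), (15, BOS, 5320, 7, SFO, 39), (15, DEN, 7800, 11, MIA, 29), (15, DEN, 7800, 11, MIA, 40), (15, DEN, 7800, 11, SFO, 39), (15, JFK, 4090, 24, MIA, 29), (15, JFK, 4090, 24, MIA, 40), (15, JFK, 4090, 24, SFO, 39), (15, JFK, 7360, 18, MIA, 29), (15, JFK, 7360, 18, MIA, 40), (15, JFK, 7360, 18, SFO, 39), (15, MIA, 1290, 8, MIA, 29), (15, MIA, 1290, 8, MIA, 40), (15, MIA, 1290, 8, SFO, 39), (37, DEN, 4810, 19, SFO, 39)}
Selection dst ≠ MIA AND pid ≥ 29: {(15, ATL, 4310, 26, SFO, 39), (15, BOS, 1220, 29, SFO, 39), (15, BOS, 5320, 7, SFO, 39), (15, DEN, 7800, 11, SFO, 39), (15, JFK, 4090, 24, SFO, 39), (15, JFK, 7360, 18, SFO, 39), (15, MIA, 1290, 8, SFO, 39), (37, DEN, 4810, 19, SFO, 39)}
π[code, fno]: project onto (code, fno) → {(ATL, 26), (BOS, 29), (BOS, 7), (DEN, 11), (DEN, 19), (JFK, 18), (JFK, 24), (MIA, 8)}

{(ATL, 26), (BOS, 29), (BOS, 7), (DEN, 11), (DEN, 19), (JFK, 18), (JFK, 24), (MIA, 8)}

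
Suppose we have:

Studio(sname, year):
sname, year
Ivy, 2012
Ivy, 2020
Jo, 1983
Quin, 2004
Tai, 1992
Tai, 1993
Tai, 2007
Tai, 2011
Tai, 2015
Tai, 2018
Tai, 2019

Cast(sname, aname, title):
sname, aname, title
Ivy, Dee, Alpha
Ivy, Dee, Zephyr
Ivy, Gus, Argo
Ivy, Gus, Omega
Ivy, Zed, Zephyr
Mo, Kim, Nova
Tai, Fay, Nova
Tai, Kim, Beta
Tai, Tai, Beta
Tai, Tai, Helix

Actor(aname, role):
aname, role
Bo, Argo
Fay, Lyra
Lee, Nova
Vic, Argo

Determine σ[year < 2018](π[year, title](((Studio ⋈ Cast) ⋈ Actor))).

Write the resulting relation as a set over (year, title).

{(1992, Nova), (1993, Nova), (2007, Nova), (2011, Nova), (2015, Nova)}

Natural join on sname: {(Ivy, 2012, Dee, Alpha), (Ivy, 2012, Dee, Zephyr), (Ivy, 2012, Gus, Argo), (Ivy, 2012, Gus, Omega), (Ivy, 2012, Zed, Zephyr), (Ivy, 2020, Dee, Alpha), (Ivy, 2020, Dee, Zephyr), (Ivy, 2020, Gus, Argo), (Ivy, 2020, Gus, Omega), (Ivy, 2020, Zed, Zephyr), (Tai, 1992, Fay, Nova), (Tai, 1992, Kim, Beta), (Tai, 1992, Tai, Beta), (Tai, 1992, Tai, Helix), (Tai, 1993, Fay, Nova), (Tai, 1993, Kim, Beta), (Tai, 1993, Tai, Beta), (Tai, 1993, Tai, Helix), (Tai, 2007, Fay, Nova), (Tai, 2007, Kim, Beta), (Tai, 2007, Tai, Beta), (Tai, 2007, Tai, Helix), (Tai, 2011, Fay, Nova), (Tai, 2011, Kim, Beta), (Tai, 2011, Tai, Beta), (Tai, 2011, Tai, Helix), (Tai, 2015, Fay, Nova), (Tai, 2015, Kim, Beta), (Tai, 2015, Tai, Beta), (Tai, 2015, Tai, Helix), (Tai, 2018, Fay, Nova), (Tai, 2018, Kim, Beta), (Tai, 2018, Tai, Beta), (Tai, 2018, Tai, Helix), (Tai, 2019, Fay, Nova), (Tai, 2019, Kim, Beta), (Tai, 2019, Tai, Beta), (Tai, 2019, Tai, Helix)}
Natural join on aname: {(Tai, 1992, Fay, Nova, Lyra), (Tai, 1993, Fay, Nova, Lyra), (Tai, 2007, Fay, Nova, Lyra), (Tai, 2011, Fay, Nova, Lyra), (Tai, 2015, Fay, Nova, Lyra), (Tai, 2018, Fay, Nova, Lyra), (Tai, 2019, Fay, Nova, Lyra)}
Projecting to year, title: {(1992, Nova), (1993, Nova), (2007, Nova), (2011, Nova), (2015, Nova), (2018, Nova), (2019, Nova)}
Filtering on year < 2018 leaves {(1992, Nova), (1993, Nova), (2007, Nova), (2011, Nova), (2015, Nova)}.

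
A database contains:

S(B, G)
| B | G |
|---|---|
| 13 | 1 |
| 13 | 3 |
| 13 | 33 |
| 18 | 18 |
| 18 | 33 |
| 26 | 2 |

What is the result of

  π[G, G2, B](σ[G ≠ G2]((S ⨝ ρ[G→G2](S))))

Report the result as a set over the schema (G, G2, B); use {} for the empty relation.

{(1, 3, 13), (1, 33, 13), (18, 33, 18), (3, 1, 13), (3, 33, 13), (33, 1, 13), (33, 18, 18), (33, 3, 13)}

ρ[G→G2]: schema becomes (B, G2); tuples unchanged.
Natural join on B: {(13, 1, 1), (13, 1, 3), (13, 1, 33), (13, 3, 1), (13, 3, 3), (13, 3, 33), (13, 33, 1), (13, 33, 3), (13, 33, 33), (18, 18, 18), (18, 18, 33), (18, 33, 18), (18, 33, 33), (26, 2, 2)}
Filtering on G ≠ G2 leaves {(13, 1, 3), (13, 1, 33), (13, 3, 1), (13, 3, 33), (13, 33, 1), (13, 33, 3), (18, 18, 33), (18, 33, 18)}.
π_{G, G2, B} gives {(1, 3, 13), (1, 33, 13), (18, 33, 18), (3, 1, 13), (3, 33, 13), (33, 1, 13), (33, 18, 18), (33, 3, 13)}.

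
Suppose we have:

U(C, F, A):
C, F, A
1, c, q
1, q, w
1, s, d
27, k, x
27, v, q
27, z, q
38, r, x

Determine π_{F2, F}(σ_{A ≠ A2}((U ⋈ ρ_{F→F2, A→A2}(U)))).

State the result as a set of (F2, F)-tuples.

ρ[F→F2, A→A2]: schema becomes (C, F2, A2); tuples unchanged.
Natural join on C: {(1, c, q, c, q), (1, c, q, q, w), (1, c, q, s, d), (1, q, w, c, q), (1, q, w, q, w), (1, q, w, s, d), (1, s, d, c, q), (1, s, d, q, w), (1, s, d, s, d), (27, k, x, k, x), (27, k, x, v, q), (27, k, x, z, q), (27, v, q, k, x), (27, v, q, v, q), (27, v, q, z, q), (27, z, q, k, x), (27, z, q, v, q), (27, z, q, z, q), (38, r, x, r, x)}
Apply σ_{A ≠ A2}; surviving tuples: {(1, c, q, q, w), (1, c, q, s, d), (1, q, w, c, q), (1, q, w, s, d), (1, s, d, c, q), (1, s, d, q, w), (27, k, x, v, q), (27, k, x, z, q), (27, v, q, k, x), (27, z, q, k, x)}
Keep only column(s) F2, F: {(c, q), (c, s), (k, v), (k, z), (q, c), (q, s), (s, c), (s, q), (v, k), (z, k)}

{(c, q), (c, s), (k, v), (k, z), (q, c), (q, s), (s, c), (s, q), (v, k), (z, k)}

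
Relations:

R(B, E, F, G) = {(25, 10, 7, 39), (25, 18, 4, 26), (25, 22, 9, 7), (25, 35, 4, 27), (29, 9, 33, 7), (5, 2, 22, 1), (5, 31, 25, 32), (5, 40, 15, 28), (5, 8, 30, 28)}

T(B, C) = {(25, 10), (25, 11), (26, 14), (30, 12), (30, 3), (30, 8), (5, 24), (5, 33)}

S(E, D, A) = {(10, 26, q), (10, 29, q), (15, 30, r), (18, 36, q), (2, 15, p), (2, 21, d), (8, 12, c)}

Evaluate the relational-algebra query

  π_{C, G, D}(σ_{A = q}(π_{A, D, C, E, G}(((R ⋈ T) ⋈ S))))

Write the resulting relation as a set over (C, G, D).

Joining R and T on B yields {(25, 10, 7, 39, 10), (25, 10, 7, 39, 11), (25, 18, 4, 26, 10), (25, 18, 4, 26, 11), (25, 22, 9, 7, 10), (25, 22, 9, 7, 11), (25, 35, 4, 27, 10), (25, 35, 4, 27, 11), (5, 2, 22, 1, 24), (5, 2, 22, 1, 33), (5, 31, 25, 32, 24), (5, 31, 25, 32, 33), (5, 40, 15, 28, 24), (5, 40, 15, 28, 33), (5, 8, 30, 28, 24), (5, 8, 30, 28, 33)}.
Joining (R ⋈ T) and S on E yields {(25, 10, 7, 39, 10, 26, q), (25, 10, 7, 39, 10, 29, q), (25, 10, 7, 39, 11, 26, q), (25, 10, 7, 39, 11, 29, q), (25, 18, 4, 26, 10, 36, q), (25, 18, 4, 26, 11, 36, q), (5, 2, 22, 1, 24, 15, p), (5, 2, 22, 1, 24, 21, d), (5, 2, 22, 1, 33, 15, p), (5, 2, 22, 1, 33, 21, d), (5, 8, 30, 28, 24, 12, c), (5, 8, 30, 28, 33, 12, c)}.
π[A, D, C, E, G]: project onto (A, D, C, E, G) → {(c, 12, 24, 8, 28), (c, 12, 33, 8, 28), (d, 21, 24, 2, 1), (d, 21, 33, 2, 1), (p, 15, 24, 2, 1), (p, 15, 33, 2, 1), (q, 26, 10, 10, 39), (q, 26, 11, 10, 39), (q, 29, 10, 10, 39), (q, 29, 11, 10, 39), (q, 36, 10, 18, 26), (q, 36, 11, 18, 26)}
σ[A = q]: keep tuples satisfying A = q → {(q, 26, 10, 10, 39), (q, 26, 11, 10, 39), (q, 29, 10, 10, 39), (q, 29, 11, 10, 39), (q, 36, 10, 18, 26), (q, 36, 11, 18, 26)}
π[C, G, D]: project onto (C, G, D) → {(10, 26, 36), (10, 39, 26), (10, 39, 29), (11, 26, 36), (11, 39, 26), (11, 39, 29)}

{(10, 26, 36), (10, 39, 26), (10, 39, 29), (11, 26, 36), (11, 39, 26), (11, 39, 29)}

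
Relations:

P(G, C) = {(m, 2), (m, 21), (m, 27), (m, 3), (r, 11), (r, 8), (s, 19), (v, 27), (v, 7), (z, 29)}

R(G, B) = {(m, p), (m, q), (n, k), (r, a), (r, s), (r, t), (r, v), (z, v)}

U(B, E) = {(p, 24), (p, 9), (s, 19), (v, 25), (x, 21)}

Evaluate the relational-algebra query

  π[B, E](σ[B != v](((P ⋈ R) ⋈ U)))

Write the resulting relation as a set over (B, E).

{(p, 24), (p, 9), (s, 19)}

Joining P and R on G yields {(m, 2, p), (m, 2, q), (m, 21, p), (m, 21, q), (m, 27, p), (m, 27, q), (m, 3, p), (m, 3, q), (r, 11, a), (r, 11, s), (r, 11, t), (r, 11, v), (r, 8, a), (r, 8, s), (r, 8, t), (r, 8, v), (z, 29, v)}.
Joining (P ⋈ R) and U on B yields {(m, 2, p, 24), (m, 2, p, 9), (m, 21, p, 24), (m, 21, p, 9), (m, 27, p, 24), (m, 27, p, 9), (m, 3, p, 24), (m, 3, p, 9), (r, 11, s, 19), (r, 11, v, 25), (r, 8, s, 19), (r, 8, v, 25), (z, 29, v, 25)}.
Selection B != v: {(m, 2, p, 24), (m, 2, p, 9), (m, 21, p, 24), (m, 21, p, 9), (m, 27, p, 24), (m, 27, p, 9), (m, 3, p, 24), (m, 3, p, 9), (r, 11, s, 19), (r, 8, s, 19)}
Projecting to B, E (7 duplicate(s) eliminated): {(p, 24), (p, 9), (s, 19)}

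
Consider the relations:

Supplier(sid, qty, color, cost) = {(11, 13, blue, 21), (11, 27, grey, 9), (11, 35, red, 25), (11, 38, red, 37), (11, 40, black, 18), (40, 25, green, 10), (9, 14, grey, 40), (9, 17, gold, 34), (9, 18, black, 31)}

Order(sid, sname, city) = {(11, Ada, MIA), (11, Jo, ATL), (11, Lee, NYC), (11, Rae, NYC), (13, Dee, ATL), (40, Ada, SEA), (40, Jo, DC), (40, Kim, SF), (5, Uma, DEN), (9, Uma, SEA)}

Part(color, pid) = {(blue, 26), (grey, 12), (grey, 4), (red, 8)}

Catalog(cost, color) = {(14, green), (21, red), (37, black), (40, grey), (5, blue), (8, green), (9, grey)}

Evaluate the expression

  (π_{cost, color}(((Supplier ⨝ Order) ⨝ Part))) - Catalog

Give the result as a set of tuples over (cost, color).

{(21, blue), (25, red), (37, red)}

Joining Supplier and Order on sid yields {(11, 13, blue, 21, Ada, MIA), (11, 13, blue, 21, Jo, ATL), (11, 13, blue, 21, Lee, NYC), (11, 13, blue, 21, Rae, NYC), (11, 27, grey, 9, Ada, MIA), (11, 27, grey, 9, Jo, ATL), (11, 27, grey, 9, Lee, NYC), (11, 27, grey, 9, Rae, NYC), (11, 35, red, 25, Ada, MIA), (11, 35, red, 25, Jo, ATL), (11, 35, red, 25, Lee, NYC), (11, 35, red, 25, Rae, NYC), (11, 38, red, 37, Ada, MIA), (11, 38, red, 37, Jo, ATL), (11, 38, red, 37, Lee, NYC), (11, 38, red, 37, Rae, NYC), (11, 40, black, 18, Ada, MIA), (11, 40, black, 18, Jo, ATL), (11, 40, black, 18, Lee, NYC), (11, 40, black, 18, Rae, NYC), (40, 25, green, 10, Ada, SEA), (40, 25, green, 10, Jo, DC), (40, 25, green, 10, Kim, SF), (9, 14, grey, 40, Uma, SEA), (9, 17, gold, 34, Uma, SEA), (9, 18, black, 31, Uma, SEA)}.
Joining (Supplier ⨝ Order) and Part on color yields {(11, 13, blue, 21, Ada, MIA, 26), (11, 13, blue, 21, Jo, ATL, 26), (11, 13, blue, 21, Lee, NYC, 26), (11, 13, blue, 21, Rae, NYC, 26), (11, 27, grey, 9, Ada, MIA, 12), (11, 27, grey, 9, Ada, MIA, 4), (11, 27, grey, 9, Jo, ATL, 12), (11, 27, grey, 9, Jo, ATL, 4), (11, 27, grey, 9, Lee, NYC, 12), (11, 27, grey, 9, Lee, NYC, 4), (11, 27, grey, 9, Rae, NYC, 12), (11, 27, grey, 9, Rae, NYC, 4), (11, 35, red, 25, Ada, MIA, 8), (11, 35, red, 25, Jo, ATL, 8), (11, 35, red, 25, Lee, NYC, 8), (11, 35, red, 25, Rae, NYC, 8), (11, 38, red, 37, Ada, MIA, 8), (11, 38, red, 37, Jo, ATL, 8), (11, 38, red, 37, Lee, NYC, 8), (11, 38, red, 37, Rae, NYC, 8), (9, 14, grey, 40, Uma, SEA, 12), (9, 14, grey, 40, Uma, SEA, 4)}.
π[cost, color]: project onto (cost, color) (17 duplicate(s) eliminated) → {(21, blue), (25, red), (37, red), (40, grey), (9, grey)}
Taking the difference: {(21, blue), (25, red), (37, red)}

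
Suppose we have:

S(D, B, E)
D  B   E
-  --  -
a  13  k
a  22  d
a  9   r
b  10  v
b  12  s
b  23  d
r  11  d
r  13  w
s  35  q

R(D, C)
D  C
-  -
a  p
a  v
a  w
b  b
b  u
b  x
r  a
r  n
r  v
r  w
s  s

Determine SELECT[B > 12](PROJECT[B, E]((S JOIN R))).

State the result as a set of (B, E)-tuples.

{(13, k), (13, w), (22, d), (23, d), (35, q)}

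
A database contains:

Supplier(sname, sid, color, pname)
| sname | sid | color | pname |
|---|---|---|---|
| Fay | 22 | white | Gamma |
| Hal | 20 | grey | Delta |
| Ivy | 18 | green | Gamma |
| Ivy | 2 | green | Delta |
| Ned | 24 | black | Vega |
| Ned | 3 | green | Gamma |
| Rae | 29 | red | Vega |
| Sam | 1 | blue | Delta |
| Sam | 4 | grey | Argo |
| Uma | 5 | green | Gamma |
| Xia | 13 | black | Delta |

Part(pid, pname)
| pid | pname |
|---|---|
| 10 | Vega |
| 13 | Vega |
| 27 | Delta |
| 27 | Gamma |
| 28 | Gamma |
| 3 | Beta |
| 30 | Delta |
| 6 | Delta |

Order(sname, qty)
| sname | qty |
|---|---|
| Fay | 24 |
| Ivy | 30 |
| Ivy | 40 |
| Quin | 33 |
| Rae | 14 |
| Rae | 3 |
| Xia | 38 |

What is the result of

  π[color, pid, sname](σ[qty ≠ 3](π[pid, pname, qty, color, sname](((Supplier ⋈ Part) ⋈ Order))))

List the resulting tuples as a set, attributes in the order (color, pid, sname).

{(black, 27, Xia), (black, 30, Xia), (black, 6, Xia), (green, 27, Ivy), (green, 28, Ivy), (green, 30, Ivy), (green, 6, Ivy), (red, 10, Rae), (red, 13, Rae), (white, 27, Fay), (white, 28, Fay)}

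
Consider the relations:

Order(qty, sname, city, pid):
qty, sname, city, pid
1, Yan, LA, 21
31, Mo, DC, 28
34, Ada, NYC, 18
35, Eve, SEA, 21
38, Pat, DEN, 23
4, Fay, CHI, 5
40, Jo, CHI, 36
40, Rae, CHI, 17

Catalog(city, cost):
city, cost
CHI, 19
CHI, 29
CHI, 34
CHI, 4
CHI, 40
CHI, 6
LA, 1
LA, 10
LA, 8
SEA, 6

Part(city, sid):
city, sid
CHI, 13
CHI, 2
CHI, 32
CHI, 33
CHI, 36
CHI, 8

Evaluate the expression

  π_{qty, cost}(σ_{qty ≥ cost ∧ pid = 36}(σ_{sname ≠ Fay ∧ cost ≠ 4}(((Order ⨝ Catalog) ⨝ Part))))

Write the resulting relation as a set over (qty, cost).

{(40, 19), (40, 29), (40, 34), (40, 40), (40, 6)}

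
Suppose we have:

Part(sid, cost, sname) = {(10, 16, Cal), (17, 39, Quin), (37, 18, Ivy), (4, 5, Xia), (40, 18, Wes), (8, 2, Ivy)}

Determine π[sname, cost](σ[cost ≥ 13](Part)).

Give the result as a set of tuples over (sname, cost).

σ[cost ≥ 13]: keep tuples satisfying cost ≥ 13 → {(10, 16, Cal), (17, 39, Quin), (37, 18, Ivy), (40, 18, Wes)}
Projecting to sname, cost: {(Cal, 16), (Ivy, 18), (Quin, 39), (Wes, 18)}

{(Cal, 16), (Ivy, 18), (Quin, 39), (Wes, 18)}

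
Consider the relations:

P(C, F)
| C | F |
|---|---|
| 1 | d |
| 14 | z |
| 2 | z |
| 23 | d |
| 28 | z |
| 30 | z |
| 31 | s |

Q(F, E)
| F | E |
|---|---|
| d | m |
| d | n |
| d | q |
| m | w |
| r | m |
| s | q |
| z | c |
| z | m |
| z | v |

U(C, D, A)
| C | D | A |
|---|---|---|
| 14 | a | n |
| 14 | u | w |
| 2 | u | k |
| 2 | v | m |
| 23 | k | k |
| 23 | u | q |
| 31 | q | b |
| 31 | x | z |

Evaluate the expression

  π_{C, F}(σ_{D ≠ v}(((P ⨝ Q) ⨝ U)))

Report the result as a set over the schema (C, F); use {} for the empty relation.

Joining P and Q on F yields {(1, d, m), (1, d, n), (1, d, q), (14, z, c), (14, z, m), (14, z, v), (2, z, c), (2, z, m), (2, z, v), (23, d, m), (23, d, n), (23, d, q), (28, z, c), (28, z, m), (28, z, v), (30, z, c), (30, z, m), (30, z, v), (31, s, q)}.
Joining (P ⨝ Q) and U on C yields {(14, z, c, a, n), (14, z, c, u, w), (14, z, m, a, n), (14, z, m, u, w), (14, z, v, a, n), (14, z, v, u, w), (2, z, c, u, k), (2, z, c, v, m), (2, z, m, u, k), (2, z, m, v, m), (2, z, v, u, k), (2, z, v, v, m), (23, d, m, k, k), (23, d, m, u, q), (23, d, n, k, k), (23, d, n, u, q), (23, d, q, k, k), (23, d, q, u, q), (31, s, q, q, b), (31, s, q, x, z)}.
Selection D ≠ v: {(14, z, c, a, n), (14, z, c, u, w), (14, z, m, a, n), (14, z, m, u, w), (14, z, v, a, n), (14, z, v, u, w), (2, z, c, u, k), (2, z, m, u, k), (2, z, v, u, k), (23, d, m, k, k), (23, d, m, u, q), (23, d, n, k, k), (23, d, n, u, q), (23, d, q, k, k), (23, d, q, u, q), (31, s, q, q, b), (31, s, q, x, z)}
Projecting to C, F (13 duplicate(s) eliminated): {(14, z), (2, z), (23, d), (31, s)}

{(14, z), (2, z), (23, d), (31, s)}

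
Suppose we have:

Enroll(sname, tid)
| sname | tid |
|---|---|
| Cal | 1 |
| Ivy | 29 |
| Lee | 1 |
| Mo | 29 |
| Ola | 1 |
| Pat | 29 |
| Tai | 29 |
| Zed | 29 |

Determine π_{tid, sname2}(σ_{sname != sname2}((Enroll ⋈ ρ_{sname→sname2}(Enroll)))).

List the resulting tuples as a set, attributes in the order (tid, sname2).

ρ[sname→sname2]: schema becomes (sname2, tid); tuples unchanged.
Joining Enroll and ρ_{sname→sname2}(Enroll) on tid yields {(Cal, 1, Cal), (Cal, 1, Lee), (Cal, 1, Ola), (Ivy, 29, Ivy), (Ivy, 29, Mo), (Ivy, 29, Pat), (Ivy, 29, Tai), (Ivy, 29, Zed), (Lee, 1, Cal), (Lee, 1, Lee), (Lee, 1, Ola), (Mo, 29, Ivy), (Mo, 29, Mo), (Mo, 29, Pat), (Mo, 29, Tai), (Mo, 29, Zed), (Ola, 1, Cal), (Ola, 1, Lee), (Ola, 1, Ola), (Pat, 29, Ivy), (Pat, 29, Mo), (Pat, 29, Pat), (Pat, 29, Tai), (Pat, 29, Zed), (Tai, 29, Ivy), (Tai, 29, Mo), (Tai, 29, Pat), (Tai, 29, Tai), (Tai, 29, Zed), (Zed, 29, Ivy), (Zed, 29, Mo), (Zed, 29, Pat), (Zed, 29, Tai), (Zed, 29, Zed)}.
Apply σ_{sname != sname2}; surviving tuples: {(Cal, 1, Lee), (Cal, 1, Ola), (Ivy, 29, Mo), (Ivy, 29, Pat), (Ivy, 29, Tai), (Ivy, 29, Zed), (Lee, 1, Cal), (Lee, 1, Ola), (Mo, 29, Ivy), (Mo, 29, Pat), (Mo, 29, Tai), (Mo, 29, Zed), (Ola, 1, Cal), (Ola, 1, Lee), (Pat, 29, Ivy), (Pat, 29, Mo), (Pat, 29, Tai), (Pat, 29, Zed), (Tai, 29, Ivy), (Tai, 29, Mo), (Tai, 29, Pat), (Tai, 29, Zed), (Zed, 29, Ivy), (Zed, 29, Mo), (Zed, 29, Pat), (Zed, 29, Tai)}
π[tid, sname2]: project onto (tid, sname2) (18 duplicate(s) eliminated) → {(1, Cal), (1, Lee), (1, Ola), (29, Ivy), (29, Mo), (29, Pat), (29, Tai), (29, Zed)}

{(1, Cal), (1, Lee), (1, Ola), (29, Ivy), (29, Mo), (29, Pat), (29, Tai), (29, Zed)}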